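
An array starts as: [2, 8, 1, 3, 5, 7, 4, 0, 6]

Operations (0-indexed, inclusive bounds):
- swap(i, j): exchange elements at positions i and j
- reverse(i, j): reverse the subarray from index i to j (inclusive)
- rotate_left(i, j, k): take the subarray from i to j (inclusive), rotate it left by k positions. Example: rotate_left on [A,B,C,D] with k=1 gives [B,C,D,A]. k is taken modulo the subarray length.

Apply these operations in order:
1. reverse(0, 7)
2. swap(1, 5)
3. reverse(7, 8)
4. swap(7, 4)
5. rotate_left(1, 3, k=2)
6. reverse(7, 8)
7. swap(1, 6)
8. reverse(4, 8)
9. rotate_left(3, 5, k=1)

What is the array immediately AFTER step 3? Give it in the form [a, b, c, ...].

After 1 (reverse(0, 7)): [0, 4, 7, 5, 3, 1, 8, 2, 6]
After 2 (swap(1, 5)): [0, 1, 7, 5, 3, 4, 8, 2, 6]
After 3 (reverse(7, 8)): [0, 1, 7, 5, 3, 4, 8, 6, 2]

Answer: [0, 1, 7, 5, 3, 4, 8, 6, 2]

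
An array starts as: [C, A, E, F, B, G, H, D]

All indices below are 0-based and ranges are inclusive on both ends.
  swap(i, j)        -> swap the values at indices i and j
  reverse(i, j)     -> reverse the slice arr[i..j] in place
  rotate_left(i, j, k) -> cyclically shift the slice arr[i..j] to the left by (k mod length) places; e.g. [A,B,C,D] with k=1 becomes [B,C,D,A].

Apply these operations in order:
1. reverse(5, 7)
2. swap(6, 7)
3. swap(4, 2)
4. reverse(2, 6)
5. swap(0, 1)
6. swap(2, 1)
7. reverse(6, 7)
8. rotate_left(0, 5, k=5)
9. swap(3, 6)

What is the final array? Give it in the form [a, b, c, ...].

Answer: [F, A, G, H, D, E, C, B]

Derivation:
After 1 (reverse(5, 7)): [C, A, E, F, B, D, H, G]
After 2 (swap(6, 7)): [C, A, E, F, B, D, G, H]
After 3 (swap(4, 2)): [C, A, B, F, E, D, G, H]
After 4 (reverse(2, 6)): [C, A, G, D, E, F, B, H]
After 5 (swap(0, 1)): [A, C, G, D, E, F, B, H]
After 6 (swap(2, 1)): [A, G, C, D, E, F, B, H]
After 7 (reverse(6, 7)): [A, G, C, D, E, F, H, B]
After 8 (rotate_left(0, 5, k=5)): [F, A, G, C, D, E, H, B]
After 9 (swap(3, 6)): [F, A, G, H, D, E, C, B]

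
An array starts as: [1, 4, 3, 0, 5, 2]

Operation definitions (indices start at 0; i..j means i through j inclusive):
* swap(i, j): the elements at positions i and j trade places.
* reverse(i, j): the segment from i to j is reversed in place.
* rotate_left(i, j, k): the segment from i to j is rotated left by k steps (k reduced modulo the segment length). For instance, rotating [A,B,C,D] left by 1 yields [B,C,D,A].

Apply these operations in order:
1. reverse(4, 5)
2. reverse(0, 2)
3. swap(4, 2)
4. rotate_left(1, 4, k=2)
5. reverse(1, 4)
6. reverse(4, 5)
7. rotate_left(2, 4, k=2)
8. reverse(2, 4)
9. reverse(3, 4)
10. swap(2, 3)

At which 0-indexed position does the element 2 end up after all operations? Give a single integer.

Answer: 1

Derivation:
After 1 (reverse(4, 5)): [1, 4, 3, 0, 2, 5]
After 2 (reverse(0, 2)): [3, 4, 1, 0, 2, 5]
After 3 (swap(4, 2)): [3, 4, 2, 0, 1, 5]
After 4 (rotate_left(1, 4, k=2)): [3, 0, 1, 4, 2, 5]
After 5 (reverse(1, 4)): [3, 2, 4, 1, 0, 5]
After 6 (reverse(4, 5)): [3, 2, 4, 1, 5, 0]
After 7 (rotate_left(2, 4, k=2)): [3, 2, 5, 4, 1, 0]
After 8 (reverse(2, 4)): [3, 2, 1, 4, 5, 0]
After 9 (reverse(3, 4)): [3, 2, 1, 5, 4, 0]
After 10 (swap(2, 3)): [3, 2, 5, 1, 4, 0]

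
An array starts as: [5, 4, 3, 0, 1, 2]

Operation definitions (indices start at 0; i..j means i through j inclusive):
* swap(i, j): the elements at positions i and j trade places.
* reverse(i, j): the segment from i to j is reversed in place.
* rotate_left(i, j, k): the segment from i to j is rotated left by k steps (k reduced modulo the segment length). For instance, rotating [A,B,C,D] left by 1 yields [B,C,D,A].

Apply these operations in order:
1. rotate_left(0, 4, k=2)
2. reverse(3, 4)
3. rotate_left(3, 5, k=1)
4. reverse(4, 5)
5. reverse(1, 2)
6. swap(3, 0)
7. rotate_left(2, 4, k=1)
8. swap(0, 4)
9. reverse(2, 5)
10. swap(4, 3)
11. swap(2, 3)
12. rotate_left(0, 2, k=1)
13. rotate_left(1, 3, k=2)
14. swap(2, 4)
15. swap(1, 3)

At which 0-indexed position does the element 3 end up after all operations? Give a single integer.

Answer: 5

Derivation:
After 1 (rotate_left(0, 4, k=2)): [3, 0, 1, 5, 4, 2]
After 2 (reverse(3, 4)): [3, 0, 1, 4, 5, 2]
After 3 (rotate_left(3, 5, k=1)): [3, 0, 1, 5, 2, 4]
After 4 (reverse(4, 5)): [3, 0, 1, 5, 4, 2]
After 5 (reverse(1, 2)): [3, 1, 0, 5, 4, 2]
After 6 (swap(3, 0)): [5, 1, 0, 3, 4, 2]
After 7 (rotate_left(2, 4, k=1)): [5, 1, 3, 4, 0, 2]
After 8 (swap(0, 4)): [0, 1, 3, 4, 5, 2]
After 9 (reverse(2, 5)): [0, 1, 2, 5, 4, 3]
After 10 (swap(4, 3)): [0, 1, 2, 4, 5, 3]
After 11 (swap(2, 3)): [0, 1, 4, 2, 5, 3]
After 12 (rotate_left(0, 2, k=1)): [1, 4, 0, 2, 5, 3]
After 13 (rotate_left(1, 3, k=2)): [1, 2, 4, 0, 5, 3]
After 14 (swap(2, 4)): [1, 2, 5, 0, 4, 3]
After 15 (swap(1, 3)): [1, 0, 5, 2, 4, 3]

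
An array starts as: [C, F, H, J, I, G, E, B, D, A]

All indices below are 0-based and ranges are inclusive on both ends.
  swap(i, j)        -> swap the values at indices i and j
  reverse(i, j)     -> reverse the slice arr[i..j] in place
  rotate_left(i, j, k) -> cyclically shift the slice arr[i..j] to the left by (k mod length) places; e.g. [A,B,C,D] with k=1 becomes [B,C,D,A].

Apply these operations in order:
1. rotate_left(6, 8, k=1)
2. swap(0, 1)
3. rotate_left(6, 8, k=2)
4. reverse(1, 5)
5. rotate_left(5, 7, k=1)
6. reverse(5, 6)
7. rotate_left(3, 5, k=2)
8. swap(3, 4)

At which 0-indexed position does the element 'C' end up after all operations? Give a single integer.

After 1 (rotate_left(6, 8, k=1)): [C, F, H, J, I, G, B, D, E, A]
After 2 (swap(0, 1)): [F, C, H, J, I, G, B, D, E, A]
After 3 (rotate_left(6, 8, k=2)): [F, C, H, J, I, G, E, B, D, A]
After 4 (reverse(1, 5)): [F, G, I, J, H, C, E, B, D, A]
After 5 (rotate_left(5, 7, k=1)): [F, G, I, J, H, E, B, C, D, A]
After 6 (reverse(5, 6)): [F, G, I, J, H, B, E, C, D, A]
After 7 (rotate_left(3, 5, k=2)): [F, G, I, B, J, H, E, C, D, A]
After 8 (swap(3, 4)): [F, G, I, J, B, H, E, C, D, A]

Answer: 7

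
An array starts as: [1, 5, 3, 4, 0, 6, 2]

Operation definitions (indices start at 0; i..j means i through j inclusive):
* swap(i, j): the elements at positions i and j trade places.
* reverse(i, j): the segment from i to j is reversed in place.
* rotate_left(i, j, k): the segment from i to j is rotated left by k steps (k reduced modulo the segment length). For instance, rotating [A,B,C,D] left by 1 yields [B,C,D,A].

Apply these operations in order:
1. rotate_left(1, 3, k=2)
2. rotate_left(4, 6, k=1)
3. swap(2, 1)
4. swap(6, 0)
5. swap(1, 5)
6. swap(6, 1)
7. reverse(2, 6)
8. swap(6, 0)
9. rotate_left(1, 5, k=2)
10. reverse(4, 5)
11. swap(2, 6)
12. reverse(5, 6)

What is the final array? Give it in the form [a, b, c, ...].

After 1 (rotate_left(1, 3, k=2)): [1, 4, 5, 3, 0, 6, 2]
After 2 (rotate_left(4, 6, k=1)): [1, 4, 5, 3, 6, 2, 0]
After 3 (swap(2, 1)): [1, 5, 4, 3, 6, 2, 0]
After 4 (swap(6, 0)): [0, 5, 4, 3, 6, 2, 1]
After 5 (swap(1, 5)): [0, 2, 4, 3, 6, 5, 1]
After 6 (swap(6, 1)): [0, 1, 4, 3, 6, 5, 2]
After 7 (reverse(2, 6)): [0, 1, 2, 5, 6, 3, 4]
After 8 (swap(6, 0)): [4, 1, 2, 5, 6, 3, 0]
After 9 (rotate_left(1, 5, k=2)): [4, 5, 6, 3, 1, 2, 0]
After 10 (reverse(4, 5)): [4, 5, 6, 3, 2, 1, 0]
After 11 (swap(2, 6)): [4, 5, 0, 3, 2, 1, 6]
After 12 (reverse(5, 6)): [4, 5, 0, 3, 2, 6, 1]

Answer: [4, 5, 0, 3, 2, 6, 1]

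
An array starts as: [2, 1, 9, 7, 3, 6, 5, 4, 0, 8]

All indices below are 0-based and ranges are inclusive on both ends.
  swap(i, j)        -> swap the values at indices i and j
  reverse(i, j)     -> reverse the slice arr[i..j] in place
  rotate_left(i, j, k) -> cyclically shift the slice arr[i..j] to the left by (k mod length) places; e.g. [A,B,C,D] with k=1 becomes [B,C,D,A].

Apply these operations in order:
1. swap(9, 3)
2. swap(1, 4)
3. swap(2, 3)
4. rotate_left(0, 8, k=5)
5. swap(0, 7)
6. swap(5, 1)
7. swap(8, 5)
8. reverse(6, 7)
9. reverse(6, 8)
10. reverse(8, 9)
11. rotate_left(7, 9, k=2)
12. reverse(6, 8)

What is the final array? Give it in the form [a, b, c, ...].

Answer: [9, 3, 4, 0, 2, 1, 8, 6, 5, 7]

Derivation:
After 1 (swap(9, 3)): [2, 1, 9, 8, 3, 6, 5, 4, 0, 7]
After 2 (swap(1, 4)): [2, 3, 9, 8, 1, 6, 5, 4, 0, 7]
After 3 (swap(2, 3)): [2, 3, 8, 9, 1, 6, 5, 4, 0, 7]
After 4 (rotate_left(0, 8, k=5)): [6, 5, 4, 0, 2, 3, 8, 9, 1, 7]
After 5 (swap(0, 7)): [9, 5, 4, 0, 2, 3, 8, 6, 1, 7]
After 6 (swap(5, 1)): [9, 3, 4, 0, 2, 5, 8, 6, 1, 7]
After 7 (swap(8, 5)): [9, 3, 4, 0, 2, 1, 8, 6, 5, 7]
After 8 (reverse(6, 7)): [9, 3, 4, 0, 2, 1, 6, 8, 5, 7]
After 9 (reverse(6, 8)): [9, 3, 4, 0, 2, 1, 5, 8, 6, 7]
After 10 (reverse(8, 9)): [9, 3, 4, 0, 2, 1, 5, 8, 7, 6]
After 11 (rotate_left(7, 9, k=2)): [9, 3, 4, 0, 2, 1, 5, 6, 8, 7]
After 12 (reverse(6, 8)): [9, 3, 4, 0, 2, 1, 8, 6, 5, 7]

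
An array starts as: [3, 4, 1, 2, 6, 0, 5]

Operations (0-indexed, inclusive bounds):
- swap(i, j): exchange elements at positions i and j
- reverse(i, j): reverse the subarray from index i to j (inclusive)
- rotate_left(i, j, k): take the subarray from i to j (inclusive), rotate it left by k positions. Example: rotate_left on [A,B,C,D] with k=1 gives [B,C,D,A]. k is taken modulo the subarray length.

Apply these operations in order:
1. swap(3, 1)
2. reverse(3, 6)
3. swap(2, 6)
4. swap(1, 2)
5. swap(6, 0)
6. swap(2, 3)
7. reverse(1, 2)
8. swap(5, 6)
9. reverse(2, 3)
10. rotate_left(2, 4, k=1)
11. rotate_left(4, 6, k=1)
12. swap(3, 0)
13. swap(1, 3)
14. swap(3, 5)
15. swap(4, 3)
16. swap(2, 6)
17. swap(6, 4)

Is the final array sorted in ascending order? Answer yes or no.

After 1 (swap(3, 1)): [3, 2, 1, 4, 6, 0, 5]
After 2 (reverse(3, 6)): [3, 2, 1, 5, 0, 6, 4]
After 3 (swap(2, 6)): [3, 2, 4, 5, 0, 6, 1]
After 4 (swap(1, 2)): [3, 4, 2, 5, 0, 6, 1]
After 5 (swap(6, 0)): [1, 4, 2, 5, 0, 6, 3]
After 6 (swap(2, 3)): [1, 4, 5, 2, 0, 6, 3]
After 7 (reverse(1, 2)): [1, 5, 4, 2, 0, 6, 3]
After 8 (swap(5, 6)): [1, 5, 4, 2, 0, 3, 6]
After 9 (reverse(2, 3)): [1, 5, 2, 4, 0, 3, 6]
After 10 (rotate_left(2, 4, k=1)): [1, 5, 4, 0, 2, 3, 6]
After 11 (rotate_left(4, 6, k=1)): [1, 5, 4, 0, 3, 6, 2]
After 12 (swap(3, 0)): [0, 5, 4, 1, 3, 6, 2]
After 13 (swap(1, 3)): [0, 1, 4, 5, 3, 6, 2]
After 14 (swap(3, 5)): [0, 1, 4, 6, 3, 5, 2]
After 15 (swap(4, 3)): [0, 1, 4, 3, 6, 5, 2]
After 16 (swap(2, 6)): [0, 1, 2, 3, 6, 5, 4]
After 17 (swap(6, 4)): [0, 1, 2, 3, 4, 5, 6]

Answer: yes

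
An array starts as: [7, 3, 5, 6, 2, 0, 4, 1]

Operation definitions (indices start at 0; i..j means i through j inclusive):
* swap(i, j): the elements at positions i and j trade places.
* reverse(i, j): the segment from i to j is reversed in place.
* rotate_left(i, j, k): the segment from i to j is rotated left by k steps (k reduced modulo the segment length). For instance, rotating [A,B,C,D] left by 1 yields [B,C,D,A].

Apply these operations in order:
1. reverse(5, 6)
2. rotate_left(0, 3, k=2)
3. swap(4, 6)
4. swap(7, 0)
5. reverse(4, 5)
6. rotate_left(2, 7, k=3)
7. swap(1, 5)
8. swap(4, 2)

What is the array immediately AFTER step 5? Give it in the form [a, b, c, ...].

After 1 (reverse(5, 6)): [7, 3, 5, 6, 2, 4, 0, 1]
After 2 (rotate_left(0, 3, k=2)): [5, 6, 7, 3, 2, 4, 0, 1]
After 3 (swap(4, 6)): [5, 6, 7, 3, 0, 4, 2, 1]
After 4 (swap(7, 0)): [1, 6, 7, 3, 0, 4, 2, 5]
After 5 (reverse(4, 5)): [1, 6, 7, 3, 4, 0, 2, 5]

Answer: [1, 6, 7, 3, 4, 0, 2, 5]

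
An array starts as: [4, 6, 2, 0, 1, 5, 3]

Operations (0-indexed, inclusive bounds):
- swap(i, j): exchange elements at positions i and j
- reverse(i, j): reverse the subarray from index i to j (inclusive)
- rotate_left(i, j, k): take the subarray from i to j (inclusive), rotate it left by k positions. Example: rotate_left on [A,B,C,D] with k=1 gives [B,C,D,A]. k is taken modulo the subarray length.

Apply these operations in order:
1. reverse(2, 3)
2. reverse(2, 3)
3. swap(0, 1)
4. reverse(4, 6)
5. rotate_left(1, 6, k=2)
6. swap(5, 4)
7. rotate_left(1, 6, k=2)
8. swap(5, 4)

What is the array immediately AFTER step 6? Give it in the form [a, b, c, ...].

After 1 (reverse(2, 3)): [4, 6, 0, 2, 1, 5, 3]
After 2 (reverse(2, 3)): [4, 6, 2, 0, 1, 5, 3]
After 3 (swap(0, 1)): [6, 4, 2, 0, 1, 5, 3]
After 4 (reverse(4, 6)): [6, 4, 2, 0, 3, 5, 1]
After 5 (rotate_left(1, 6, k=2)): [6, 0, 3, 5, 1, 4, 2]
After 6 (swap(5, 4)): [6, 0, 3, 5, 4, 1, 2]

Answer: [6, 0, 3, 5, 4, 1, 2]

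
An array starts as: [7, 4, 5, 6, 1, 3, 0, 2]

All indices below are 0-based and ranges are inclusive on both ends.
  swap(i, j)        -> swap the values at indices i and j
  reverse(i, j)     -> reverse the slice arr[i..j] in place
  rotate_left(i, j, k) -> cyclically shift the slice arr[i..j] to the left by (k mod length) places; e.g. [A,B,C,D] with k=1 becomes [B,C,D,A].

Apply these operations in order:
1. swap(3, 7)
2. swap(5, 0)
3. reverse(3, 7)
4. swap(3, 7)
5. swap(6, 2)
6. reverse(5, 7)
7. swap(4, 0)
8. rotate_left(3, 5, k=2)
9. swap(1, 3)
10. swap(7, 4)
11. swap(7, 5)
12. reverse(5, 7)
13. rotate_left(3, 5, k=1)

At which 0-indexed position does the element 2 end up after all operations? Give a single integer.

After 1 (swap(3, 7)): [7, 4, 5, 2, 1, 3, 0, 6]
After 2 (swap(5, 0)): [3, 4, 5, 2, 1, 7, 0, 6]
After 3 (reverse(3, 7)): [3, 4, 5, 6, 0, 7, 1, 2]
After 4 (swap(3, 7)): [3, 4, 5, 2, 0, 7, 1, 6]
After 5 (swap(6, 2)): [3, 4, 1, 2, 0, 7, 5, 6]
After 6 (reverse(5, 7)): [3, 4, 1, 2, 0, 6, 5, 7]
After 7 (swap(4, 0)): [0, 4, 1, 2, 3, 6, 5, 7]
After 8 (rotate_left(3, 5, k=2)): [0, 4, 1, 6, 2, 3, 5, 7]
After 9 (swap(1, 3)): [0, 6, 1, 4, 2, 3, 5, 7]
After 10 (swap(7, 4)): [0, 6, 1, 4, 7, 3, 5, 2]
After 11 (swap(7, 5)): [0, 6, 1, 4, 7, 2, 5, 3]
After 12 (reverse(5, 7)): [0, 6, 1, 4, 7, 3, 5, 2]
After 13 (rotate_left(3, 5, k=1)): [0, 6, 1, 7, 3, 4, 5, 2]

Answer: 7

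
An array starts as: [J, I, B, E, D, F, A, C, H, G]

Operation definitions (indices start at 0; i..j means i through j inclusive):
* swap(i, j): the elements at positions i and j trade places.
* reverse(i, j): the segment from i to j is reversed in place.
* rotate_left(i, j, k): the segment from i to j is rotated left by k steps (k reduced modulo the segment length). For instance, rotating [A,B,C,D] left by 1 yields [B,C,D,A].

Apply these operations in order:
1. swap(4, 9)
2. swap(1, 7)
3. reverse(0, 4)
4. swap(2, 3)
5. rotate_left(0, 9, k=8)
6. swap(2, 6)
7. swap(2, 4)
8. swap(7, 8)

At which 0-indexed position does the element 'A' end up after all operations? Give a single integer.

After 1 (swap(4, 9)): [J, I, B, E, G, F, A, C, H, D]
After 2 (swap(1, 7)): [J, C, B, E, G, F, A, I, H, D]
After 3 (reverse(0, 4)): [G, E, B, C, J, F, A, I, H, D]
After 4 (swap(2, 3)): [G, E, C, B, J, F, A, I, H, D]
After 5 (rotate_left(0, 9, k=8)): [H, D, G, E, C, B, J, F, A, I]
After 6 (swap(2, 6)): [H, D, J, E, C, B, G, F, A, I]
After 7 (swap(2, 4)): [H, D, C, E, J, B, G, F, A, I]
After 8 (swap(7, 8)): [H, D, C, E, J, B, G, A, F, I]

Answer: 7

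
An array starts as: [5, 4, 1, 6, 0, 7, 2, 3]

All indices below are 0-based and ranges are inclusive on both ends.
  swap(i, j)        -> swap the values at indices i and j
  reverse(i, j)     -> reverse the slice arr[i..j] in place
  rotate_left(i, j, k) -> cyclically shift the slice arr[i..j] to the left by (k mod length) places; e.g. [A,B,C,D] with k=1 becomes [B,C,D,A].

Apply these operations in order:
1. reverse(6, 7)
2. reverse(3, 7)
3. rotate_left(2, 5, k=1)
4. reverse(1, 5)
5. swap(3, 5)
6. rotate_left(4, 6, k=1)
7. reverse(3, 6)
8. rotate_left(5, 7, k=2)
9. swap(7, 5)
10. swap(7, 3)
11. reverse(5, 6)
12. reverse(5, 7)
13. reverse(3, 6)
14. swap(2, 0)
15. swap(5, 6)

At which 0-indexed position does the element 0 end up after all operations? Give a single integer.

After 1 (reverse(6, 7)): [5, 4, 1, 6, 0, 7, 3, 2]
After 2 (reverse(3, 7)): [5, 4, 1, 2, 3, 7, 0, 6]
After 3 (rotate_left(2, 5, k=1)): [5, 4, 2, 3, 7, 1, 0, 6]
After 4 (reverse(1, 5)): [5, 1, 7, 3, 2, 4, 0, 6]
After 5 (swap(3, 5)): [5, 1, 7, 4, 2, 3, 0, 6]
After 6 (rotate_left(4, 6, k=1)): [5, 1, 7, 4, 3, 0, 2, 6]
After 7 (reverse(3, 6)): [5, 1, 7, 2, 0, 3, 4, 6]
After 8 (rotate_left(5, 7, k=2)): [5, 1, 7, 2, 0, 6, 3, 4]
After 9 (swap(7, 5)): [5, 1, 7, 2, 0, 4, 3, 6]
After 10 (swap(7, 3)): [5, 1, 7, 6, 0, 4, 3, 2]
After 11 (reverse(5, 6)): [5, 1, 7, 6, 0, 3, 4, 2]
After 12 (reverse(5, 7)): [5, 1, 7, 6, 0, 2, 4, 3]
After 13 (reverse(3, 6)): [5, 1, 7, 4, 2, 0, 6, 3]
After 14 (swap(2, 0)): [7, 1, 5, 4, 2, 0, 6, 3]
After 15 (swap(5, 6)): [7, 1, 5, 4, 2, 6, 0, 3]

Answer: 6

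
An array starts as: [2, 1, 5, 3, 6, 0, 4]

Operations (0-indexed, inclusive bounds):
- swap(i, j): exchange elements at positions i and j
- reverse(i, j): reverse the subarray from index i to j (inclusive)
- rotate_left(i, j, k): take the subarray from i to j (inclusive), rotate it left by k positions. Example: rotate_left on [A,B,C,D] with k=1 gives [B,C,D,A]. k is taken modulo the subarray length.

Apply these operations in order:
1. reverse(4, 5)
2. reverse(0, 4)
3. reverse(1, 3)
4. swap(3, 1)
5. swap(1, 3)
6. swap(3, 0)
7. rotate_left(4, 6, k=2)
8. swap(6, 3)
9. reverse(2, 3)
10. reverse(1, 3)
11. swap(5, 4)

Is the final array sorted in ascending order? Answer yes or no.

Answer: no

Derivation:
After 1 (reverse(4, 5)): [2, 1, 5, 3, 0, 6, 4]
After 2 (reverse(0, 4)): [0, 3, 5, 1, 2, 6, 4]
After 3 (reverse(1, 3)): [0, 1, 5, 3, 2, 6, 4]
After 4 (swap(3, 1)): [0, 3, 5, 1, 2, 6, 4]
After 5 (swap(1, 3)): [0, 1, 5, 3, 2, 6, 4]
After 6 (swap(3, 0)): [3, 1, 5, 0, 2, 6, 4]
After 7 (rotate_left(4, 6, k=2)): [3, 1, 5, 0, 4, 2, 6]
After 8 (swap(6, 3)): [3, 1, 5, 6, 4, 2, 0]
After 9 (reverse(2, 3)): [3, 1, 6, 5, 4, 2, 0]
After 10 (reverse(1, 3)): [3, 5, 6, 1, 4, 2, 0]
After 11 (swap(5, 4)): [3, 5, 6, 1, 2, 4, 0]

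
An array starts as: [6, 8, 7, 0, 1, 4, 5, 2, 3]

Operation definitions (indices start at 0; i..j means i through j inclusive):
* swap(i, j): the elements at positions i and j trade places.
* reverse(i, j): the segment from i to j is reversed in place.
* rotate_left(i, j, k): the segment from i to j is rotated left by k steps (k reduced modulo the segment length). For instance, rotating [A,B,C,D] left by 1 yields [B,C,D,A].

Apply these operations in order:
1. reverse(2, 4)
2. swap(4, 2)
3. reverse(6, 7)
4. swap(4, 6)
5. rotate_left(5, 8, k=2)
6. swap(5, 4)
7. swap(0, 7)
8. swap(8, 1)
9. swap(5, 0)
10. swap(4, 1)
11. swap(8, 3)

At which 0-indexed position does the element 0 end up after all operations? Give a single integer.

After 1 (reverse(2, 4)): [6, 8, 1, 0, 7, 4, 5, 2, 3]
After 2 (swap(4, 2)): [6, 8, 7, 0, 1, 4, 5, 2, 3]
After 3 (reverse(6, 7)): [6, 8, 7, 0, 1, 4, 2, 5, 3]
After 4 (swap(4, 6)): [6, 8, 7, 0, 2, 4, 1, 5, 3]
After 5 (rotate_left(5, 8, k=2)): [6, 8, 7, 0, 2, 5, 3, 4, 1]
After 6 (swap(5, 4)): [6, 8, 7, 0, 5, 2, 3, 4, 1]
After 7 (swap(0, 7)): [4, 8, 7, 0, 5, 2, 3, 6, 1]
After 8 (swap(8, 1)): [4, 1, 7, 0, 5, 2, 3, 6, 8]
After 9 (swap(5, 0)): [2, 1, 7, 0, 5, 4, 3, 6, 8]
After 10 (swap(4, 1)): [2, 5, 7, 0, 1, 4, 3, 6, 8]
After 11 (swap(8, 3)): [2, 5, 7, 8, 1, 4, 3, 6, 0]

Answer: 8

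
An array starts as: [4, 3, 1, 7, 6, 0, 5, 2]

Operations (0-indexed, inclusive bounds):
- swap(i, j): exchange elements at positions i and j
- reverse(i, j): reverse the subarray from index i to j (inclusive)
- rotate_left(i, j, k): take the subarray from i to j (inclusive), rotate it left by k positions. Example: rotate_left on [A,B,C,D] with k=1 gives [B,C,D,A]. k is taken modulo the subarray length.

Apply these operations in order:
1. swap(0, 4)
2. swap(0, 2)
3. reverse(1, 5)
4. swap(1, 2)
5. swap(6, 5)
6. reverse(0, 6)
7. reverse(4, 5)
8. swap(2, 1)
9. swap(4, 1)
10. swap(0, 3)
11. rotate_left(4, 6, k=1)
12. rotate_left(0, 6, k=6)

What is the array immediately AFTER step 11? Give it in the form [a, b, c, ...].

Answer: [7, 4, 5, 3, 0, 1, 6, 2]

Derivation:
After 1 (swap(0, 4)): [6, 3, 1, 7, 4, 0, 5, 2]
After 2 (swap(0, 2)): [1, 3, 6, 7, 4, 0, 5, 2]
After 3 (reverse(1, 5)): [1, 0, 4, 7, 6, 3, 5, 2]
After 4 (swap(1, 2)): [1, 4, 0, 7, 6, 3, 5, 2]
After 5 (swap(6, 5)): [1, 4, 0, 7, 6, 5, 3, 2]
After 6 (reverse(0, 6)): [3, 5, 6, 7, 0, 4, 1, 2]
After 7 (reverse(4, 5)): [3, 5, 6, 7, 4, 0, 1, 2]
After 8 (swap(2, 1)): [3, 6, 5, 7, 4, 0, 1, 2]
After 9 (swap(4, 1)): [3, 4, 5, 7, 6, 0, 1, 2]
After 10 (swap(0, 3)): [7, 4, 5, 3, 6, 0, 1, 2]
After 11 (rotate_left(4, 6, k=1)): [7, 4, 5, 3, 0, 1, 6, 2]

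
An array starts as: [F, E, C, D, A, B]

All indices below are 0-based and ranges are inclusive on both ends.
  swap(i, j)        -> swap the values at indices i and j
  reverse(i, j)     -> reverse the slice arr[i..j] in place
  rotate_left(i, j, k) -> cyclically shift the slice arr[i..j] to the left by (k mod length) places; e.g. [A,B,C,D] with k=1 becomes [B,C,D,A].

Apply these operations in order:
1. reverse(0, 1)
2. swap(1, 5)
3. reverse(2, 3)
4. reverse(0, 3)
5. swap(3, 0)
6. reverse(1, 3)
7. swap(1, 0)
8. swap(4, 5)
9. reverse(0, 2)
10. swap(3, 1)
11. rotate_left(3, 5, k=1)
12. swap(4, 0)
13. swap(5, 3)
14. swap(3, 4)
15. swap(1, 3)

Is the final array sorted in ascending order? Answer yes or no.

Answer: yes

Derivation:
After 1 (reverse(0, 1)): [E, F, C, D, A, B]
After 2 (swap(1, 5)): [E, B, C, D, A, F]
After 3 (reverse(2, 3)): [E, B, D, C, A, F]
After 4 (reverse(0, 3)): [C, D, B, E, A, F]
After 5 (swap(3, 0)): [E, D, B, C, A, F]
After 6 (reverse(1, 3)): [E, C, B, D, A, F]
After 7 (swap(1, 0)): [C, E, B, D, A, F]
After 8 (swap(4, 5)): [C, E, B, D, F, A]
After 9 (reverse(0, 2)): [B, E, C, D, F, A]
After 10 (swap(3, 1)): [B, D, C, E, F, A]
After 11 (rotate_left(3, 5, k=1)): [B, D, C, F, A, E]
After 12 (swap(4, 0)): [A, D, C, F, B, E]
After 13 (swap(5, 3)): [A, D, C, E, B, F]
After 14 (swap(3, 4)): [A, D, C, B, E, F]
After 15 (swap(1, 3)): [A, B, C, D, E, F]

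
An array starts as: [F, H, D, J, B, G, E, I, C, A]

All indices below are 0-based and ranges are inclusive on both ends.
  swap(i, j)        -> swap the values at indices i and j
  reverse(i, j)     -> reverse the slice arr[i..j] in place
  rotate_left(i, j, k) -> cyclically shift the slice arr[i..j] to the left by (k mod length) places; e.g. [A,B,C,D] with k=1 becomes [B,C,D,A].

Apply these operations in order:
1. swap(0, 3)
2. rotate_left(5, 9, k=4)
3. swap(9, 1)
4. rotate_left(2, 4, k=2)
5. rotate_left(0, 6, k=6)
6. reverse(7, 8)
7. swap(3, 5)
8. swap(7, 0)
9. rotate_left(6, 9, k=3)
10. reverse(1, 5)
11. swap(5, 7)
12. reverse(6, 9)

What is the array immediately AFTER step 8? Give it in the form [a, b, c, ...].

Answer: [I, J, C, F, D, B, A, G, E, H]

Derivation:
After 1 (swap(0, 3)): [J, H, D, F, B, G, E, I, C, A]
After 2 (rotate_left(5, 9, k=4)): [J, H, D, F, B, A, G, E, I, C]
After 3 (swap(9, 1)): [J, C, D, F, B, A, G, E, I, H]
After 4 (rotate_left(2, 4, k=2)): [J, C, B, D, F, A, G, E, I, H]
After 5 (rotate_left(0, 6, k=6)): [G, J, C, B, D, F, A, E, I, H]
After 6 (reverse(7, 8)): [G, J, C, B, D, F, A, I, E, H]
After 7 (swap(3, 5)): [G, J, C, F, D, B, A, I, E, H]
After 8 (swap(7, 0)): [I, J, C, F, D, B, A, G, E, H]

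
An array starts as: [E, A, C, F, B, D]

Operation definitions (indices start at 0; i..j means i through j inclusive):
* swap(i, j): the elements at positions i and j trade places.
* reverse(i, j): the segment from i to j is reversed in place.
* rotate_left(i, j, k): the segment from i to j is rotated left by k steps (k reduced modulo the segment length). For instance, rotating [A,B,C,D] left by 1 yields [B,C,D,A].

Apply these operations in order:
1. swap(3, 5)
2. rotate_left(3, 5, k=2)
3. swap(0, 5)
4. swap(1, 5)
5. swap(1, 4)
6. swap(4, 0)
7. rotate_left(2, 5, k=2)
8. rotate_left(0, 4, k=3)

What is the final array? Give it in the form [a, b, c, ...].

After 1 (swap(3, 5)): [E, A, C, D, B, F]
After 2 (rotate_left(3, 5, k=2)): [E, A, C, F, D, B]
After 3 (swap(0, 5)): [B, A, C, F, D, E]
After 4 (swap(1, 5)): [B, E, C, F, D, A]
After 5 (swap(1, 4)): [B, D, C, F, E, A]
After 6 (swap(4, 0)): [E, D, C, F, B, A]
After 7 (rotate_left(2, 5, k=2)): [E, D, B, A, C, F]
After 8 (rotate_left(0, 4, k=3)): [A, C, E, D, B, F]

Answer: [A, C, E, D, B, F]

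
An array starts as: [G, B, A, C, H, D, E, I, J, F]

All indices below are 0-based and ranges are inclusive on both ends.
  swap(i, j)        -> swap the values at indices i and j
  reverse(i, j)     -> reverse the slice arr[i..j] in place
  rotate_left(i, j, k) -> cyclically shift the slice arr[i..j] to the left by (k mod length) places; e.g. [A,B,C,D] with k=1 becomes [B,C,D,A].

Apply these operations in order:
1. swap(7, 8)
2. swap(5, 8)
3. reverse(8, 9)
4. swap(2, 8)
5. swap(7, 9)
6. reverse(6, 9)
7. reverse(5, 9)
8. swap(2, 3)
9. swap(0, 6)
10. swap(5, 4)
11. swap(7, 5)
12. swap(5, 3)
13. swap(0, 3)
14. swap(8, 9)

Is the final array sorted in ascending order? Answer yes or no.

Answer: yes

Derivation:
After 1 (swap(7, 8)): [G, B, A, C, H, D, E, J, I, F]
After 2 (swap(5, 8)): [G, B, A, C, H, I, E, J, D, F]
After 3 (reverse(8, 9)): [G, B, A, C, H, I, E, J, F, D]
After 4 (swap(2, 8)): [G, B, F, C, H, I, E, J, A, D]
After 5 (swap(7, 9)): [G, B, F, C, H, I, E, D, A, J]
After 6 (reverse(6, 9)): [G, B, F, C, H, I, J, A, D, E]
After 7 (reverse(5, 9)): [G, B, F, C, H, E, D, A, J, I]
After 8 (swap(2, 3)): [G, B, C, F, H, E, D, A, J, I]
After 9 (swap(0, 6)): [D, B, C, F, H, E, G, A, J, I]
After 10 (swap(5, 4)): [D, B, C, F, E, H, G, A, J, I]
After 11 (swap(7, 5)): [D, B, C, F, E, A, G, H, J, I]
After 12 (swap(5, 3)): [D, B, C, A, E, F, G, H, J, I]
After 13 (swap(0, 3)): [A, B, C, D, E, F, G, H, J, I]
After 14 (swap(8, 9)): [A, B, C, D, E, F, G, H, I, J]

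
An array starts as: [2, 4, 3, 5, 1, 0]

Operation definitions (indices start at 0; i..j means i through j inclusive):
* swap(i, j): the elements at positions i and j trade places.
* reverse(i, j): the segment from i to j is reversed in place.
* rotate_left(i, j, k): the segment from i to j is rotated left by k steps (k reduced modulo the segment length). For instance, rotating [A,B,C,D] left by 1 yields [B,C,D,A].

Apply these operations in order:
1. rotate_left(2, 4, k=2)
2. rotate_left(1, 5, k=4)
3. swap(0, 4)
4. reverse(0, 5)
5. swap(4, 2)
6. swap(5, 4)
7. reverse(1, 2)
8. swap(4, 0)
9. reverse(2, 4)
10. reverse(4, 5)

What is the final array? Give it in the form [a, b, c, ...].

Answer: [3, 0, 5, 4, 1, 2]

Derivation:
After 1 (rotate_left(2, 4, k=2)): [2, 4, 1, 3, 5, 0]
After 2 (rotate_left(1, 5, k=4)): [2, 0, 4, 1, 3, 5]
After 3 (swap(0, 4)): [3, 0, 4, 1, 2, 5]
After 4 (reverse(0, 5)): [5, 2, 1, 4, 0, 3]
After 5 (swap(4, 2)): [5, 2, 0, 4, 1, 3]
After 6 (swap(5, 4)): [5, 2, 0, 4, 3, 1]
After 7 (reverse(1, 2)): [5, 0, 2, 4, 3, 1]
After 8 (swap(4, 0)): [3, 0, 2, 4, 5, 1]
After 9 (reverse(2, 4)): [3, 0, 5, 4, 2, 1]
After 10 (reverse(4, 5)): [3, 0, 5, 4, 1, 2]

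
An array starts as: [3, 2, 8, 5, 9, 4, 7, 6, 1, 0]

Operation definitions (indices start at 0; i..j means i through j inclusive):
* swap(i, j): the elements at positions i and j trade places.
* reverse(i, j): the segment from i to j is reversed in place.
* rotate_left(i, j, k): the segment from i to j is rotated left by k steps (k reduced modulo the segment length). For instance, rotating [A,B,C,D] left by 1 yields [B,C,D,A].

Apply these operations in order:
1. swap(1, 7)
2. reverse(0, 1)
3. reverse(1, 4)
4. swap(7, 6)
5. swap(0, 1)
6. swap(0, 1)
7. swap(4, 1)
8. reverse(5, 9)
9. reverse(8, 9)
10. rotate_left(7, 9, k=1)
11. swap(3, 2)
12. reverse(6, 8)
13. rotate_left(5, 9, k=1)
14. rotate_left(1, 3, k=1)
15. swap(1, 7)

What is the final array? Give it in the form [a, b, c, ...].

After 1 (swap(1, 7)): [3, 6, 8, 5, 9, 4, 7, 2, 1, 0]
After 2 (reverse(0, 1)): [6, 3, 8, 5, 9, 4, 7, 2, 1, 0]
After 3 (reverse(1, 4)): [6, 9, 5, 8, 3, 4, 7, 2, 1, 0]
After 4 (swap(7, 6)): [6, 9, 5, 8, 3, 4, 2, 7, 1, 0]
After 5 (swap(0, 1)): [9, 6, 5, 8, 3, 4, 2, 7, 1, 0]
After 6 (swap(0, 1)): [6, 9, 5, 8, 3, 4, 2, 7, 1, 0]
After 7 (swap(4, 1)): [6, 3, 5, 8, 9, 4, 2, 7, 1, 0]
After 8 (reverse(5, 9)): [6, 3, 5, 8, 9, 0, 1, 7, 2, 4]
After 9 (reverse(8, 9)): [6, 3, 5, 8, 9, 0, 1, 7, 4, 2]
After 10 (rotate_left(7, 9, k=1)): [6, 3, 5, 8, 9, 0, 1, 4, 2, 7]
After 11 (swap(3, 2)): [6, 3, 8, 5, 9, 0, 1, 4, 2, 7]
After 12 (reverse(6, 8)): [6, 3, 8, 5, 9, 0, 2, 4, 1, 7]
After 13 (rotate_left(5, 9, k=1)): [6, 3, 8, 5, 9, 2, 4, 1, 7, 0]
After 14 (rotate_left(1, 3, k=1)): [6, 8, 5, 3, 9, 2, 4, 1, 7, 0]
After 15 (swap(1, 7)): [6, 1, 5, 3, 9, 2, 4, 8, 7, 0]

Answer: [6, 1, 5, 3, 9, 2, 4, 8, 7, 0]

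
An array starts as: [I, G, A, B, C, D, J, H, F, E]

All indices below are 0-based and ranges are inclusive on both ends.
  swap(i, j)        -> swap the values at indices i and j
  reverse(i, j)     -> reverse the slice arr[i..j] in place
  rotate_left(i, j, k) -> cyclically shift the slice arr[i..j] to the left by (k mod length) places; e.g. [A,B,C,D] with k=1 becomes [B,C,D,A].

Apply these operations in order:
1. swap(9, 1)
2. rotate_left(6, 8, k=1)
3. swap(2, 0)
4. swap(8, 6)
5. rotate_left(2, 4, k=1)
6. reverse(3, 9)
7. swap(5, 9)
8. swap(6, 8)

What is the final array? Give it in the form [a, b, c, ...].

After 1 (swap(9, 1)): [I, E, A, B, C, D, J, H, F, G]
After 2 (rotate_left(6, 8, k=1)): [I, E, A, B, C, D, H, F, J, G]
After 3 (swap(2, 0)): [A, E, I, B, C, D, H, F, J, G]
After 4 (swap(8, 6)): [A, E, I, B, C, D, J, F, H, G]
After 5 (rotate_left(2, 4, k=1)): [A, E, B, C, I, D, J, F, H, G]
After 6 (reverse(3, 9)): [A, E, B, G, H, F, J, D, I, C]
After 7 (swap(5, 9)): [A, E, B, G, H, C, J, D, I, F]
After 8 (swap(6, 8)): [A, E, B, G, H, C, I, D, J, F]

Answer: [A, E, B, G, H, C, I, D, J, F]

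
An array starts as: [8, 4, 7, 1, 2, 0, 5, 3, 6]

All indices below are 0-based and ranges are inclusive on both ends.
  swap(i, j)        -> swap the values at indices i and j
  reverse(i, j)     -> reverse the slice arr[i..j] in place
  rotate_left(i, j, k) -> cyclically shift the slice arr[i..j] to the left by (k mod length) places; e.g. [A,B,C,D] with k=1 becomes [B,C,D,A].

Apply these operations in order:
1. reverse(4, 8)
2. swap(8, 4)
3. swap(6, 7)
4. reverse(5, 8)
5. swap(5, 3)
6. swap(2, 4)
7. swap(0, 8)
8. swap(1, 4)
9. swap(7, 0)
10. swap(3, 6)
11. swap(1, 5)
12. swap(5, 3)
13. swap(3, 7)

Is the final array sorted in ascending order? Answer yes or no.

After 1 (reverse(4, 8)): [8, 4, 7, 1, 6, 3, 5, 0, 2]
After 2 (swap(8, 4)): [8, 4, 7, 1, 2, 3, 5, 0, 6]
After 3 (swap(6, 7)): [8, 4, 7, 1, 2, 3, 0, 5, 6]
After 4 (reverse(5, 8)): [8, 4, 7, 1, 2, 6, 5, 0, 3]
After 5 (swap(5, 3)): [8, 4, 7, 6, 2, 1, 5, 0, 3]
After 6 (swap(2, 4)): [8, 4, 2, 6, 7, 1, 5, 0, 3]
After 7 (swap(0, 8)): [3, 4, 2, 6, 7, 1, 5, 0, 8]
After 8 (swap(1, 4)): [3, 7, 2, 6, 4, 1, 5, 0, 8]
After 9 (swap(7, 0)): [0, 7, 2, 6, 4, 1, 5, 3, 8]
After 10 (swap(3, 6)): [0, 7, 2, 5, 4, 1, 6, 3, 8]
After 11 (swap(1, 5)): [0, 1, 2, 5, 4, 7, 6, 3, 8]
After 12 (swap(5, 3)): [0, 1, 2, 7, 4, 5, 6, 3, 8]
After 13 (swap(3, 7)): [0, 1, 2, 3, 4, 5, 6, 7, 8]

Answer: yes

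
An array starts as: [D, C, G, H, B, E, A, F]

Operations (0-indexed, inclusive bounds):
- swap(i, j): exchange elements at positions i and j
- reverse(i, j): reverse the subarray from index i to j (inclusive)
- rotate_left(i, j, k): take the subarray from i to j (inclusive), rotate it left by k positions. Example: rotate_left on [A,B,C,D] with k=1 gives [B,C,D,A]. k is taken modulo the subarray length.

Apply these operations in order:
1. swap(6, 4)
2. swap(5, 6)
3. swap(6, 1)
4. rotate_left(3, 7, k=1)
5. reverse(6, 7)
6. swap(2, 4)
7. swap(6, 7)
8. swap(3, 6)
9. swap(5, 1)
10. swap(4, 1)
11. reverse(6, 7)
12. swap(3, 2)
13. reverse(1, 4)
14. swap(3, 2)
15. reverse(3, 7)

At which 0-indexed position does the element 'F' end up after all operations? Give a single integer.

Answer: 2

Derivation:
After 1 (swap(6, 4)): [D, C, G, H, A, E, B, F]
After 2 (swap(5, 6)): [D, C, G, H, A, B, E, F]
After 3 (swap(6, 1)): [D, E, G, H, A, B, C, F]
After 4 (rotate_left(3, 7, k=1)): [D, E, G, A, B, C, F, H]
After 5 (reverse(6, 7)): [D, E, G, A, B, C, H, F]
After 6 (swap(2, 4)): [D, E, B, A, G, C, H, F]
After 7 (swap(6, 7)): [D, E, B, A, G, C, F, H]
After 8 (swap(3, 6)): [D, E, B, F, G, C, A, H]
After 9 (swap(5, 1)): [D, C, B, F, G, E, A, H]
After 10 (swap(4, 1)): [D, G, B, F, C, E, A, H]
After 11 (reverse(6, 7)): [D, G, B, F, C, E, H, A]
After 12 (swap(3, 2)): [D, G, F, B, C, E, H, A]
After 13 (reverse(1, 4)): [D, C, B, F, G, E, H, A]
After 14 (swap(3, 2)): [D, C, F, B, G, E, H, A]
After 15 (reverse(3, 7)): [D, C, F, A, H, E, G, B]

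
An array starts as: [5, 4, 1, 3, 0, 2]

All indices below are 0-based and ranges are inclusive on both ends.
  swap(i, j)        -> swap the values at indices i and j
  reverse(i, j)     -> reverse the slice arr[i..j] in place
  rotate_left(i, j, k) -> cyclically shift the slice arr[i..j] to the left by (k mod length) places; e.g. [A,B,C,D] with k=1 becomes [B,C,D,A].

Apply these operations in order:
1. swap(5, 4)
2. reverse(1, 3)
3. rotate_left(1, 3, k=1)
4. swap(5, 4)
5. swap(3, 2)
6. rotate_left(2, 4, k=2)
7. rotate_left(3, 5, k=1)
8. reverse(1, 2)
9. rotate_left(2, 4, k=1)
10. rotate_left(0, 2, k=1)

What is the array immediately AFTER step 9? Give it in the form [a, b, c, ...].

Answer: [5, 0, 4, 2, 1, 3]

Derivation:
After 1 (swap(5, 4)): [5, 4, 1, 3, 2, 0]
After 2 (reverse(1, 3)): [5, 3, 1, 4, 2, 0]
After 3 (rotate_left(1, 3, k=1)): [5, 1, 4, 3, 2, 0]
After 4 (swap(5, 4)): [5, 1, 4, 3, 0, 2]
After 5 (swap(3, 2)): [5, 1, 3, 4, 0, 2]
After 6 (rotate_left(2, 4, k=2)): [5, 1, 0, 3, 4, 2]
After 7 (rotate_left(3, 5, k=1)): [5, 1, 0, 4, 2, 3]
After 8 (reverse(1, 2)): [5, 0, 1, 4, 2, 3]
After 9 (rotate_left(2, 4, k=1)): [5, 0, 4, 2, 1, 3]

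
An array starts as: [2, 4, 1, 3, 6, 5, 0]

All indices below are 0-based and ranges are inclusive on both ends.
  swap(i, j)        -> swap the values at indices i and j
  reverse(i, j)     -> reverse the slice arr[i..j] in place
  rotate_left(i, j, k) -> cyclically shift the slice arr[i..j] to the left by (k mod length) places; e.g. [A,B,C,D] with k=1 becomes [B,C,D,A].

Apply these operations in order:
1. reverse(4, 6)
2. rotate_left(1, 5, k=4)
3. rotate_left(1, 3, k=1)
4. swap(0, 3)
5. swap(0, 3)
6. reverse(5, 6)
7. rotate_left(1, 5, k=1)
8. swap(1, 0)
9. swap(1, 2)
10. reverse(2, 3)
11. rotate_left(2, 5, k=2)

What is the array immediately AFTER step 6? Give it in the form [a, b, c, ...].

After 1 (reverse(4, 6)): [2, 4, 1, 3, 0, 5, 6]
After 2 (rotate_left(1, 5, k=4)): [2, 5, 4, 1, 3, 0, 6]
After 3 (rotate_left(1, 3, k=1)): [2, 4, 1, 5, 3, 0, 6]
After 4 (swap(0, 3)): [5, 4, 1, 2, 3, 0, 6]
After 5 (swap(0, 3)): [2, 4, 1, 5, 3, 0, 6]
After 6 (reverse(5, 6)): [2, 4, 1, 5, 3, 6, 0]

Answer: [2, 4, 1, 5, 3, 6, 0]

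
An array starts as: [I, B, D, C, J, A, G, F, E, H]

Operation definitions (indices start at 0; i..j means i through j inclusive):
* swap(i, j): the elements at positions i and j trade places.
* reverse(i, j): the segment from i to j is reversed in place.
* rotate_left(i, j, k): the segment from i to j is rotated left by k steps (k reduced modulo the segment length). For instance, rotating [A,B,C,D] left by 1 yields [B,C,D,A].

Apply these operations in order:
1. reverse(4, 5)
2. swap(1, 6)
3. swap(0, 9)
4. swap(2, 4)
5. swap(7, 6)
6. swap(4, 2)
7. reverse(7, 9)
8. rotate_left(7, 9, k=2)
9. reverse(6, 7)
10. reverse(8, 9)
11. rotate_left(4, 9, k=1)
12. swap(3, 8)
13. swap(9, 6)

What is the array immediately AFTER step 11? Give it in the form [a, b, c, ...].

After 1 (reverse(4, 5)): [I, B, D, C, A, J, G, F, E, H]
After 2 (swap(1, 6)): [I, G, D, C, A, J, B, F, E, H]
After 3 (swap(0, 9)): [H, G, D, C, A, J, B, F, E, I]
After 4 (swap(2, 4)): [H, G, A, C, D, J, B, F, E, I]
After 5 (swap(7, 6)): [H, G, A, C, D, J, F, B, E, I]
After 6 (swap(4, 2)): [H, G, D, C, A, J, F, B, E, I]
After 7 (reverse(7, 9)): [H, G, D, C, A, J, F, I, E, B]
After 8 (rotate_left(7, 9, k=2)): [H, G, D, C, A, J, F, B, I, E]
After 9 (reverse(6, 7)): [H, G, D, C, A, J, B, F, I, E]
After 10 (reverse(8, 9)): [H, G, D, C, A, J, B, F, E, I]
After 11 (rotate_left(4, 9, k=1)): [H, G, D, C, J, B, F, E, I, A]

Answer: [H, G, D, C, J, B, F, E, I, A]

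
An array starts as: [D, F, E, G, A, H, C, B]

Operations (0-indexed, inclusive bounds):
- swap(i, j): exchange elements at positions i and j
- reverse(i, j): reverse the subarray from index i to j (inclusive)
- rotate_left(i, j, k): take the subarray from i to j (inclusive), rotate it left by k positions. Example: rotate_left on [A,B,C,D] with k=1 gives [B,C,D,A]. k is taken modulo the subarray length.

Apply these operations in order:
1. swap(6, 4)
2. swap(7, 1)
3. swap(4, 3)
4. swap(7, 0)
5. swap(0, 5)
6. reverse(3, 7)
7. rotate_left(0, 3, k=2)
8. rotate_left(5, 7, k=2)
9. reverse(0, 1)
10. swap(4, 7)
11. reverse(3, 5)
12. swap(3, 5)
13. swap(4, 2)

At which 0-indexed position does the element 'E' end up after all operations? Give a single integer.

After 1 (swap(6, 4)): [D, F, E, G, C, H, A, B]
After 2 (swap(7, 1)): [D, B, E, G, C, H, A, F]
After 3 (swap(4, 3)): [D, B, E, C, G, H, A, F]
After 4 (swap(7, 0)): [F, B, E, C, G, H, A, D]
After 5 (swap(0, 5)): [H, B, E, C, G, F, A, D]
After 6 (reverse(3, 7)): [H, B, E, D, A, F, G, C]
After 7 (rotate_left(0, 3, k=2)): [E, D, H, B, A, F, G, C]
After 8 (rotate_left(5, 7, k=2)): [E, D, H, B, A, C, F, G]
After 9 (reverse(0, 1)): [D, E, H, B, A, C, F, G]
After 10 (swap(4, 7)): [D, E, H, B, G, C, F, A]
After 11 (reverse(3, 5)): [D, E, H, C, G, B, F, A]
After 12 (swap(3, 5)): [D, E, H, B, G, C, F, A]
After 13 (swap(4, 2)): [D, E, G, B, H, C, F, A]

Answer: 1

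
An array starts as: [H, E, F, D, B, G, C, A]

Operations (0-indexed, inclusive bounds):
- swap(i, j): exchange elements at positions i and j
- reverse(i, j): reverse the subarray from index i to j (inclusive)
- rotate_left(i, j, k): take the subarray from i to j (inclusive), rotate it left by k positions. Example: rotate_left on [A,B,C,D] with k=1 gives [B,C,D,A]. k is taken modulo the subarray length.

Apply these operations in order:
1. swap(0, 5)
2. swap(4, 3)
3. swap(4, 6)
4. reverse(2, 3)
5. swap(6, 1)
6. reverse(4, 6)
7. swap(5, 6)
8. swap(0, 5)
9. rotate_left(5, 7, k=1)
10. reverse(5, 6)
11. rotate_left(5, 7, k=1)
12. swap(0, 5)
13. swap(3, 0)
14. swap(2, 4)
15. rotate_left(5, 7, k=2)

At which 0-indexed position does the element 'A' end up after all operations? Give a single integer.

After 1 (swap(0, 5)): [G, E, F, D, B, H, C, A]
After 2 (swap(4, 3)): [G, E, F, B, D, H, C, A]
After 3 (swap(4, 6)): [G, E, F, B, C, H, D, A]
After 4 (reverse(2, 3)): [G, E, B, F, C, H, D, A]
After 5 (swap(6, 1)): [G, D, B, F, C, H, E, A]
After 6 (reverse(4, 6)): [G, D, B, F, E, H, C, A]
After 7 (swap(5, 6)): [G, D, B, F, E, C, H, A]
After 8 (swap(0, 5)): [C, D, B, F, E, G, H, A]
After 9 (rotate_left(5, 7, k=1)): [C, D, B, F, E, H, A, G]
After 10 (reverse(5, 6)): [C, D, B, F, E, A, H, G]
After 11 (rotate_left(5, 7, k=1)): [C, D, B, F, E, H, G, A]
After 12 (swap(0, 5)): [H, D, B, F, E, C, G, A]
After 13 (swap(3, 0)): [F, D, B, H, E, C, G, A]
After 14 (swap(2, 4)): [F, D, E, H, B, C, G, A]
After 15 (rotate_left(5, 7, k=2)): [F, D, E, H, B, A, C, G]

Answer: 5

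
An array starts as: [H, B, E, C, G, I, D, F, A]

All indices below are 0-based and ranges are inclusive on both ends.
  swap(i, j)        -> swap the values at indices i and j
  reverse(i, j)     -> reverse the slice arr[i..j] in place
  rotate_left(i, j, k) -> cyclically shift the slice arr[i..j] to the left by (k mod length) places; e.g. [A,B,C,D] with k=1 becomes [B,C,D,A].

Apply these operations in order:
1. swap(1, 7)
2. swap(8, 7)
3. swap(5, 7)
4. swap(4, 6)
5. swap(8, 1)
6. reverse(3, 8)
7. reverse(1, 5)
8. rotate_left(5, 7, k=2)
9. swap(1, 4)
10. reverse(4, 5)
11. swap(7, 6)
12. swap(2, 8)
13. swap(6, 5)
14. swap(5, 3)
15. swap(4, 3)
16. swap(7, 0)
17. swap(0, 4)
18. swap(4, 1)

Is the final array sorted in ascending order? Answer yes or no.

Answer: yes

Derivation:
After 1 (swap(1, 7)): [H, F, E, C, G, I, D, B, A]
After 2 (swap(8, 7)): [H, F, E, C, G, I, D, A, B]
After 3 (swap(5, 7)): [H, F, E, C, G, A, D, I, B]
After 4 (swap(4, 6)): [H, F, E, C, D, A, G, I, B]
After 5 (swap(8, 1)): [H, B, E, C, D, A, G, I, F]
After 6 (reverse(3, 8)): [H, B, E, F, I, G, A, D, C]
After 7 (reverse(1, 5)): [H, G, I, F, E, B, A, D, C]
After 8 (rotate_left(5, 7, k=2)): [H, G, I, F, E, D, B, A, C]
After 9 (swap(1, 4)): [H, E, I, F, G, D, B, A, C]
After 10 (reverse(4, 5)): [H, E, I, F, D, G, B, A, C]
After 11 (swap(7, 6)): [H, E, I, F, D, G, A, B, C]
After 12 (swap(2, 8)): [H, E, C, F, D, G, A, B, I]
After 13 (swap(6, 5)): [H, E, C, F, D, A, G, B, I]
After 14 (swap(5, 3)): [H, E, C, A, D, F, G, B, I]
After 15 (swap(4, 3)): [H, E, C, D, A, F, G, B, I]
After 16 (swap(7, 0)): [B, E, C, D, A, F, G, H, I]
After 17 (swap(0, 4)): [A, E, C, D, B, F, G, H, I]
After 18 (swap(4, 1)): [A, B, C, D, E, F, G, H, I]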